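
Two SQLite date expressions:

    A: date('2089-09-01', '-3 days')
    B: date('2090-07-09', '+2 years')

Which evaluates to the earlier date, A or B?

A = 2089-08-29.
B = 2092-07-09.
A is earlier.

A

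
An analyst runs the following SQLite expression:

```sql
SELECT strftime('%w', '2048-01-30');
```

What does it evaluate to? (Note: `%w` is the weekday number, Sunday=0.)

4

2048-01-30 is a Thursday; with Sunday=0 that is 4.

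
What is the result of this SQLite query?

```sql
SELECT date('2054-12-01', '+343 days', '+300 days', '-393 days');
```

Applying '+343 days' to 2054-12-01: counting 343 days forward gives 2055-11-09.
Applying '+300 days' to 2055-11-09: counting 300 days forward gives 2056-09-04.
Applying '-393 days' to 2056-09-04: counting 393 days back gives 2055-08-08.

2055-08-08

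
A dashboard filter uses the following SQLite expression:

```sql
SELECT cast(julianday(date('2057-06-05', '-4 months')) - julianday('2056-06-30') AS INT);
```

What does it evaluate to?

220

Adding -4 months to 2057-06-05 gives 2057-02-05.
0 days remain in June 2056 after the 30th (30 − 30).
Full months from July 2056 through January 2057 contribute their day counts.
Then 5 days into February 2057.
Total: 0 + 31 + 31 + 30 + 31 + 30 + 31 + 31 + 5 = 220.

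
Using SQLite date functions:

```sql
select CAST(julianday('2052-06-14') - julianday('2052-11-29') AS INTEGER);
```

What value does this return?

-168

16 days remain in June 2052 after the 14th (30 − 14).
July 2052: 31 days.
August 2052: 31 days.
September 2052: 30 days.
October 2052: 31 days.
Then 29 days into November 2052.
Total: 16 + 31 + 31 + 30 + 31 + 29 = 168.
The subtraction is earlier − later, so the result is −168 → -168.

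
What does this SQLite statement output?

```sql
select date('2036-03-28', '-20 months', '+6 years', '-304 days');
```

2039-09-28

Adding -20 months to 2036-03-28 gives 2034-07-28.
Adding +6 years to 2034-07-28 gives 2040-07-28.
Applying '-304 days' to 2040-07-28: counting 304 days back gives 2039-09-28.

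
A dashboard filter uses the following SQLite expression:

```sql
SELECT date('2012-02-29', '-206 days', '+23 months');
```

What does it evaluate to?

Applying '-206 days' to 2012-02-29: counting 206 days back gives 2011-08-07.
Adding +23 months to 2011-08-07 gives 2013-07-07.

2013-07-07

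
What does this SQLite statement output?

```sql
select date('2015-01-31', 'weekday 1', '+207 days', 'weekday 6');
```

`weekday 1` advances to the next Monday; 2015-01-31 is a Saturday, so it moves forward to 2015-02-02.
Applying '+207 days' to 2015-02-02: counting 207 days forward gives 2015-08-28.
`weekday 6` advances to the next Saturday; 2015-08-28 is a Friday, so it moves forward to 2015-08-29.

2015-08-29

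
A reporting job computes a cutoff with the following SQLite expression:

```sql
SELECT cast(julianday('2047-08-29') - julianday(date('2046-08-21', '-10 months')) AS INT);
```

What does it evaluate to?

677

Adding -10 months to 2046-08-21 gives 2045-10-21.
10 days remain in October 2045 after the 21st (31 − 21).
Full months from November 2045 through July 2047 contribute their day counts.
Then 29 days into August 2047.
Total: 10 + 30 + 31 + 31 + 28 + 31 + 30 + 31 + 30 + 31 + 31 + 30 + 31 + 30 + 31 + 31 + 28 + 31 + 30 + 31 + 30 + 31 + 29 = 677.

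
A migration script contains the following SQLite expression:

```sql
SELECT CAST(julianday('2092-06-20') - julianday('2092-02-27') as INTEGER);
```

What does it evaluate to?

114

2 days remain in February 2092 after the 27th (29 − 27).
March 2092: 31 days.
April 2092: 30 days.
May 2092: 31 days.
Then 20 days into June 2092.
Total: 2 + 31 + 30 + 31 + 20 = 114.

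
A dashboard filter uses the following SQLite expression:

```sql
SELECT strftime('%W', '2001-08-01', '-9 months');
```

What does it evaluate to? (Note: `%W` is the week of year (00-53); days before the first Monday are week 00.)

44

First apply '-9 months': 2001-08-01 → 2000-11-01.
2000-11-01 is a Wednesday. SQLite's %W counts Mondays since the year started; the result is 44.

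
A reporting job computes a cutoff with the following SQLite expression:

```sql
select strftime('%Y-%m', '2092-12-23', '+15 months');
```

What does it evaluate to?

First apply '+15 months': 2092-12-23 → 2094-03-23.
`%Y-%m` extracts the year-month: 2094-03.

2094-03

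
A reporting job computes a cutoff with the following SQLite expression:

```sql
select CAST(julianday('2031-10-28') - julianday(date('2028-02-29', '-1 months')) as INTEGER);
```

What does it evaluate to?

1368

Adding -1 month to 2028-02-29 gives 2028-01-29.
2 days remain in January 2028 after the 29th (31 − 29).
Full months from February 2028 through September 2031 contribute their day counts.
Then 28 days into October 2031.
Total: 2 + 29 + 31 + 30 + 31 + 30 + 31 + 31 + 30 + 31 + 30 + 31 + 31 + 28 + 31 + 30 + 31 + 30 + 31 + 31 + 30 + 31 + 30 + 31 + 31 + 28 + 31 + 30 + 31 + 30 + 31 + 31 + 30 + 31 + 30 + 31 + 31 + 28 + 31 + 30 + 31 + 30 + 31 + 31 + 30 + 28 = 1368.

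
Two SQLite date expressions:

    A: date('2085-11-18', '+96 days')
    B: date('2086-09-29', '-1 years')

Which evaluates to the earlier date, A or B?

A = 2086-02-22.
B = 2085-09-29.
B is earlier.

B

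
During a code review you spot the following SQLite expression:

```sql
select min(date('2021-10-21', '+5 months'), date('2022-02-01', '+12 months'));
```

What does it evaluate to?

2022-03-21

date('2021-10-21', '+5 months') → 2022-03-21.
date('2022-02-01', '+12 months') → 2023-02-01.
Earlier of the two is 2022-03-21.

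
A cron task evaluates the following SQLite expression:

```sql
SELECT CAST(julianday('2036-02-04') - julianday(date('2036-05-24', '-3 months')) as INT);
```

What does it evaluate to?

Adding -3 months to 2036-05-24 gives 2036-02-24.
Both dates are in February 2036: 24 − 4 = 20.
The subtraction is earlier − later, so the result is −20 → -20.

-20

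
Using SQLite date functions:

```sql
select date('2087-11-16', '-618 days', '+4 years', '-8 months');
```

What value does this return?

2089-07-08

Applying '-618 days' to 2087-11-16: counting 618 days back gives 2086-03-08.
Adding +4 years to 2086-03-08 gives 2090-03-08.
Adding -8 months to 2090-03-08 gives 2089-07-08.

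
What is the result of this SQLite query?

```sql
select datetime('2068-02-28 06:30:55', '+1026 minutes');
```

2068-02-28 23:36:55

1026 minutes = 17h 6m; +1026 minutes from 2068-02-28 06:30:55 is 2068-02-28 23:36:55.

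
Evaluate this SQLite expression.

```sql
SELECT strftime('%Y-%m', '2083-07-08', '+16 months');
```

First apply '+16 months': 2083-07-08 → 2084-11-08.
`%Y-%m` extracts the year-month: 2084-11.

2084-11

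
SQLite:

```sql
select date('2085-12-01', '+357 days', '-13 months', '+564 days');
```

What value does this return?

Applying '+357 days' to 2085-12-01: counting 357 days forward gives 2086-11-23.
Adding -13 months to 2086-11-23 gives 2085-10-23.
Applying '+564 days' to 2085-10-23: counting 564 days forward gives 2087-05-10.

2087-05-10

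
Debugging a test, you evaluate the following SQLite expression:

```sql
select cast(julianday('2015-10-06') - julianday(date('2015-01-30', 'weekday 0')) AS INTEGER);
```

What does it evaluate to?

`weekday 0` advances to the next Sunday; 2015-01-30 is a Friday, so it moves forward to 2015-02-01.
27 days remain in February 2015 after the 1st (28 − 1).
Full months from March 2015 through September 2015 contribute their day counts.
Then 6 days into October 2015.
Total: 27 + 31 + 30 + 31 + 30 + 31 + 31 + 30 + 6 = 247.

247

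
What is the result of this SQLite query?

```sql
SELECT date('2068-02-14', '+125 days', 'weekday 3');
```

2068-06-20

Applying '+125 days' to 2068-02-14: counting 125 days forward gives 2068-06-18.
`weekday 3` advances to the next Wednesday; 2068-06-18 is a Monday, so it moves forward to 2068-06-20.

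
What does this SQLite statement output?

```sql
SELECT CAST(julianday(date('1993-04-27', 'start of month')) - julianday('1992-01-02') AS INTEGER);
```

455

`start of month` rewinds 1993-04-27 to 1993-04-01.
29 days remain in January 1992 after the 2nd (31 − 2).
Full months from February 1992 through March 1993 contribute their day counts.
Then 1 day into April 1993.
Total: 29 + 29 + 31 + 30 + 31 + 30 + 31 + 31 + 30 + 31 + 30 + 31 + 31 + 28 + 31 + 1 = 455.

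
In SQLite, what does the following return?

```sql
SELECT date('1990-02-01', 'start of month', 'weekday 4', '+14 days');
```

`start of month` rewinds 1990-02-01 to 1990-02-01.
`weekday 4` advances to the next Thursday; 1990-02-01 is already a Thursday, so it stays at 1990-02-01.
Advancing 14 more days within February lands on 1990-02-15.

1990-02-15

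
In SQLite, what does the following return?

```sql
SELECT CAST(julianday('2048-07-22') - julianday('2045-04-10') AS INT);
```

1199

20 days remain in April 2045 after the 10th (30 − 10).
Full months from May 2045 through June 2048 contribute their day counts.
Then 22 days into July 2048.
Total: 20 + 31 + 30 + 31 + 31 + 30 + 31 + 30 + 31 + 31 + 28 + 31 + 30 + 31 + 30 + 31 + 31 + 30 + 31 + 30 + 31 + 31 + 28 + 31 + 30 + 31 + 30 + 31 + 31 + 30 + 31 + 30 + 31 + 31 + 29 + 31 + 30 + 31 + 30 + 22 = 1199.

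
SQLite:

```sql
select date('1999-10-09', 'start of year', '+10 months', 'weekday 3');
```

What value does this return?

1999-11-03

`start of year` rewinds 1999-10-09 to 1999-01-01.
Adding +10 months to 1999-01-01 gives 1999-11-01.
`weekday 3` advances to the next Wednesday; 1999-11-01 is a Monday, so it moves forward to 1999-11-03.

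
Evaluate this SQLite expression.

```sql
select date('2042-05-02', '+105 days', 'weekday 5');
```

Applying '+105 days' to 2042-05-02: counting 105 days forward gives 2042-08-15.
`weekday 5` advances to the next Friday; 2042-08-15 is already a Friday, so it stays at 2042-08-15.

2042-08-15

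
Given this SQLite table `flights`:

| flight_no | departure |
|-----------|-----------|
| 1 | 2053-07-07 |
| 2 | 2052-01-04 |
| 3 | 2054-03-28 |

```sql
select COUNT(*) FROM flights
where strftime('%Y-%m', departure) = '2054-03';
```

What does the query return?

1

Rows with year-month 2054-03: 2054-03-28 → 1.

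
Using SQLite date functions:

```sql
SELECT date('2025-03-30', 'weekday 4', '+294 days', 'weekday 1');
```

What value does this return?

`weekday 4` advances to the next Thursday; 2025-03-30 is a Sunday, so it moves forward to 2025-04-03.
Applying '+294 days' to 2025-04-03: counting 294 days forward gives 2026-01-22.
`weekday 1` advances to the next Monday; 2026-01-22 is a Thursday, so it moves forward to 2026-01-26.

2026-01-26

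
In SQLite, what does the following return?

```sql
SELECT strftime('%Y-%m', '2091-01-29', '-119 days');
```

First apply '-119 days': 2091-01-29 → 2090-10-02.
`%Y-%m` extracts the year-month: 2090-10.

2090-10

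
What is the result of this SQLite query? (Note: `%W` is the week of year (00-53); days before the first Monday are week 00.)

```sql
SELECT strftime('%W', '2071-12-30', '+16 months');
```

17

First apply '+16 months': 2071-12-30 → 2073-04-30.
2073-04-30 is a Sunday. SQLite's %W counts Mondays since the year started; the result is 17.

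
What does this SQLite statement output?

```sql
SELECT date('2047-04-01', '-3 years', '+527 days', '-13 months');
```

2044-08-10

Adding -3 years to 2047-04-01 gives 2044-04-01.
Applying '+527 days' to 2044-04-01: counting 527 days forward gives 2045-09-10.
Adding -13 months to 2045-09-10 gives 2044-08-10.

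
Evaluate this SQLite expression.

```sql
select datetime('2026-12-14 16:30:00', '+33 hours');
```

2026-12-16 01:30:00

+33 hours from 2026-12-14 16:30:00 is 2026-12-16 01:30:00 (crosses midnight).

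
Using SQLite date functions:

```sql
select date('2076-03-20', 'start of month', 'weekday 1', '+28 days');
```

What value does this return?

2076-03-30

`start of month` rewinds 2076-03-20 to 2076-03-01.
`weekday 1` advances to the next Monday; 2076-03-01 is a Sunday, so it moves forward to 2076-03-02.
Advancing 28 more days within March lands on 2076-03-30.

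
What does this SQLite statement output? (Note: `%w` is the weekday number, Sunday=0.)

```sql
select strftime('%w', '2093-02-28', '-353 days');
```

3

First apply '-353 days': 2093-02-28 → 2092-03-12.
2092-03-12 is a Wednesday; with Sunday=0 that is 3.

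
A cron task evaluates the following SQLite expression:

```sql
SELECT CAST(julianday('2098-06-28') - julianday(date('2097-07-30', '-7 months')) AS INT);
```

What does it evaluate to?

Adding -7 months to 2097-07-30 gives 2096-12-30.
1 day remains in December 2096 after the 30th (31 − 30).
Full months from January 2097 through May 2098 contribute their day counts.
Then 28 days into June 2098.
Total: 1 + 31 + 28 + 31 + 30 + 31 + 30 + 31 + 31 + 30 + 31 + 30 + 31 + 31 + 28 + 31 + 30 + 31 + 28 = 545.

545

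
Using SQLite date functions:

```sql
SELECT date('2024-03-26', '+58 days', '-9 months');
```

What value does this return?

Applying '+58 days' to 2024-03-26: counting 58 days forward gives 2024-05-23.
Adding -9 months to 2024-05-23 gives 2023-08-23.

2023-08-23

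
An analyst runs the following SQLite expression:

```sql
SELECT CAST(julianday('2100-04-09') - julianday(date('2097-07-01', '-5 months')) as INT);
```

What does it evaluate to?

Adding -5 months to 2097-07-01 gives 2097-02-01.
27 days remain in February 2097 after the 1st (28 − 1).
Full months from March 2097 through March 2100 contribute their day counts.
Then 9 days into April 2100.
Total: 27 + 31 + 30 + 31 + 30 + 31 + 31 + 30 + 31 + 30 + 31 + 31 + 28 + 31 + 30 + 31 + 30 + 31 + 31 + 30 + 31 + 30 + 31 + 31 + 28 + 31 + 30 + 31 + 30 + 31 + 31 + 30 + 31 + 30 + 31 + 31 + 28 + 31 + 9 = 1162.

1162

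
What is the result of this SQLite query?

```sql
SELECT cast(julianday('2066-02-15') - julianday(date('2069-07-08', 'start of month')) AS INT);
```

`start of month` rewinds 2069-07-08 to 2069-07-01.
13 days remain in February 2066 after the 15th (28 − 15).
Full months from March 2066 through June 2069 contribute their day counts.
Then 1 day into July 2069.
Total: 13 + 31 + 30 + 31 + 30 + 31 + 31 + 30 + 31 + 30 + 31 + 31 + 28 + 31 + 30 + 31 + 30 + 31 + 31 + 30 + 31 + 30 + 31 + 31 + 29 + 31 + 30 + 31 + 30 + 31 + 31 + 30 + 31 + 30 + 31 + 31 + 28 + 31 + 30 + 31 + 30 + 1 = 1232.
The subtraction is earlier − later, so the result is −1232 → -1232.

-1232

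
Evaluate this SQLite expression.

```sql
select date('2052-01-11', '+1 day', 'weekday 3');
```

2052-01-17

Advancing 1 more day within January lands on 2052-01-12.
`weekday 3` advances to the next Wednesday; 2052-01-12 is a Friday, so it moves forward to 2052-01-17.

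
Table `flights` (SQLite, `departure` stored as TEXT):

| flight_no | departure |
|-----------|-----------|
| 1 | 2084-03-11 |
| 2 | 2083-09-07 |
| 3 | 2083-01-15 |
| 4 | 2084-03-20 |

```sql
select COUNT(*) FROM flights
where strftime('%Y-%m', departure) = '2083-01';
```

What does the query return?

1

Rows with year-month 2083-01: 2083-01-15 → 1.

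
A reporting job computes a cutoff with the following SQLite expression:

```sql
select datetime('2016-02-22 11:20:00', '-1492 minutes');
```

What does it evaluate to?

2016-02-21 10:28:00

1492 minutes = 24h 52m; -1492 minutes from 2016-02-22 11:20:00 is 2016-02-21 10:28:00 (crosses midnight).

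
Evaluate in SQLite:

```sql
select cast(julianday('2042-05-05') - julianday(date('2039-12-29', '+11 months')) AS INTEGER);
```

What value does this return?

Adding +11 months to 2039-12-29 gives 2040-11-29.
1 day remains in November 2040 after the 29th (30 − 29).
Full months from December 2040 through April 2042 contribute their day counts.
Then 5 days into May 2042.
Total: 1 + 31 + 31 + 28 + 31 + 30 + 31 + 30 + 31 + 31 + 30 + 31 + 30 + 31 + 31 + 28 + 31 + 30 + 5 = 522.

522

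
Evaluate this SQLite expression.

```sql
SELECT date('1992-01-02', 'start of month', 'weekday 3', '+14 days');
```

1992-01-15

`start of month` rewinds 1992-01-02 to 1992-01-01.
`weekday 3` advances to the next Wednesday; 1992-01-01 is already a Wednesday, so it stays at 1992-01-01.
Advancing 14 more days within January lands on 1992-01-15.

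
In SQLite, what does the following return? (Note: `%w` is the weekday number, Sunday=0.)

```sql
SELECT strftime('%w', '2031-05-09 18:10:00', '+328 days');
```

4

First apply '+328 days': 2031-05-09 18:10:00 → 2032-04-01 18:10:00.
2032-04-01 is a Thursday; with Sunday=0 that is 4.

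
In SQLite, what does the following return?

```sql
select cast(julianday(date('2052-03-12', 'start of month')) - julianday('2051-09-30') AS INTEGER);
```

`start of month` rewinds 2052-03-12 to 2052-03-01.
0 days remain in September 2051 after the 30th (30 − 30).
October 2051: 31 days.
November 2051: 30 days.
December 2051: 31 days.
January 2052: 31 days.
February 2052: 29 days (leap year).
Then 1 day into March 2052.
Total: 0 + 31 + 30 + 31 + 31 + 29 + 1 = 153.

153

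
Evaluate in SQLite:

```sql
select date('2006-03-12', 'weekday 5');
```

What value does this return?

`weekday 5` advances to the next Friday; 2006-03-12 is a Sunday, so it moves forward to 2006-03-17.

2006-03-17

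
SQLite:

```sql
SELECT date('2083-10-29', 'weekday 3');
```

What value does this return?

2083-11-03

`weekday 3` advances to the next Wednesday; 2083-10-29 is a Friday, so it moves forward to 2083-11-03.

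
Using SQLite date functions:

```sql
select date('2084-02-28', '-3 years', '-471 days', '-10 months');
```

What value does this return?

Adding -3 years to 2084-02-28 gives 2081-02-28.
Applying '-471 days' to 2081-02-28: counting 471 days back gives 2079-11-15.
Adding -10 months to 2079-11-15 gives 2079-01-15.

2079-01-15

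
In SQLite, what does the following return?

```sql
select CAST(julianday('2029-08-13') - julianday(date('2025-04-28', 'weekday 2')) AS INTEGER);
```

1567

`weekday 2` advances to the next Tuesday; 2025-04-28 is a Monday, so it moves forward to 2025-04-29.
1 day remains in April 2025 after the 29th (30 − 29).
Full months from May 2025 through July 2029 contribute their day counts.
Then 13 days into August 2029.
Total: 1 + 31 + 30 + 31 + 31 + 30 + 31 + 30 + 31 + 31 + 28 + 31 + 30 + 31 + 30 + 31 + 31 + 30 + 31 + 30 + 31 + 31 + 28 + 31 + 30 + 31 + 30 + 31 + 31 + 30 + 31 + 30 + 31 + 31 + 29 + 31 + 30 + 31 + 30 + 31 + 31 + 30 + 31 + 30 + 31 + 31 + 28 + 31 + 30 + 31 + 30 + 31 + 13 = 1567.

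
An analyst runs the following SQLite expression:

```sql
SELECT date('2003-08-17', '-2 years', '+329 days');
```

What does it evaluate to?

Adding -2 years to 2003-08-17 gives 2001-08-17.
Applying '+329 days' to 2001-08-17: counting 329 days forward gives 2002-07-12.

2002-07-12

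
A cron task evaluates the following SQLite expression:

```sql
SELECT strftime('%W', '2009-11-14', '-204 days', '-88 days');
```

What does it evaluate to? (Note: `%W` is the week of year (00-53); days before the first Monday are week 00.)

04

First apply '-204 days', '-88 days': 2009-11-14 → 2009-01-26.
2009-01-26 is a Monday. SQLite's %W counts Mondays since the year started; the result is 04.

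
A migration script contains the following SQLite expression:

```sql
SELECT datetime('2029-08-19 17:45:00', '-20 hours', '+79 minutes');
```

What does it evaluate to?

-20 hours from 2029-08-19 17:45:00 is 2029-08-18 21:45:00 (crosses midnight).
79 minutes = 1h 19m; +79 minutes from 2029-08-18 21:45:00 is 2029-08-18 23:04:00.

2029-08-18 23:04:00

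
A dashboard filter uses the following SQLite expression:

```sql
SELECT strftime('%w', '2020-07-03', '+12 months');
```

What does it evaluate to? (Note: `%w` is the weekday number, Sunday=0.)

First apply '+12 months': 2020-07-03 → 2021-07-03.
2021-07-03 is a Saturday; with Sunday=0 that is 6.

6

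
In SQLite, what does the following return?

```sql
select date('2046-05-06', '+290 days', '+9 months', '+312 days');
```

2048-09-27

Applying '+290 days' to 2046-05-06: counting 290 days forward gives 2047-02-20.
Adding +9 months to 2047-02-20 gives 2047-11-20.
Applying '+312 days' to 2047-11-20: counting 312 days forward gives 2048-09-27.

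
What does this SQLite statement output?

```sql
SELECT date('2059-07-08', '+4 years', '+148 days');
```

2063-12-03

Adding +4 years to 2059-07-08 gives 2063-07-08.
Applying '+148 days' to 2063-07-08: counting 148 days forward gives 2063-12-03.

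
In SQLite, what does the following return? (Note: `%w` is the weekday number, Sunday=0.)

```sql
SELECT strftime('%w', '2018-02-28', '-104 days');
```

4

First apply '-104 days': 2018-02-28 → 2017-11-16.
2017-11-16 is a Thursday; with Sunday=0 that is 4.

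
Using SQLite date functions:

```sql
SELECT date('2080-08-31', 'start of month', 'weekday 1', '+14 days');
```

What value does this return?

`start of month` rewinds 2080-08-31 to 2080-08-01.
`weekday 1` advances to the next Monday; 2080-08-01 is a Thursday, so it moves forward to 2080-08-05.
Advancing 14 more days within August lands on 2080-08-19.

2080-08-19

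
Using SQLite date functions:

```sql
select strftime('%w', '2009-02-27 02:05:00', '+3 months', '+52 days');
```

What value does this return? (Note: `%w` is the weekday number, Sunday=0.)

First apply '+3 months', '+52 days': 2009-02-27 02:05:00 → 2009-07-18 02:05:00.
2009-07-18 is a Saturday; with Sunday=0 that is 6.

6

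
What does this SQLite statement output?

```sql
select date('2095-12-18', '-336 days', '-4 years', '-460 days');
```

2089-10-13

Applying '-336 days' to 2095-12-18: counting 336 days back gives 2095-01-16.
Adding -4 years to 2095-01-16 gives 2091-01-16.
Applying '-460 days' to 2091-01-16: counting 460 days back gives 2089-10-13.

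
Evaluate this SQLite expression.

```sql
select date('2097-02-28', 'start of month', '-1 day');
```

`start of month` rewinds 2097-02-28 to 2097-02-01.
Going back 1 day from 2097-02-01 reaches 2097-01-31 (last day of January, 31 days).

2097-01-31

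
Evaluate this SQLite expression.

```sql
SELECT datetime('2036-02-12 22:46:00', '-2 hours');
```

2036-02-12 20:46:00

-2 hours from 2036-02-12 22:46:00 is 2036-02-12 20:46:00.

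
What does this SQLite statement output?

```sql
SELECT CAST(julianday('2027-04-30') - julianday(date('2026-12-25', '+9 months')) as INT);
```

Adding +9 months to 2026-12-25 gives 2027-09-25.
0 days remain in April 2027 after the 30th (30 − 30).
May 2027: 31 days.
June 2027: 30 days.
July 2027: 31 days.
August 2027: 31 days.
Then 25 days into September 2027.
Total: 0 + 31 + 30 + 31 + 31 + 25 = 148.
The subtraction is earlier − later, so the result is −148 → -148.

-148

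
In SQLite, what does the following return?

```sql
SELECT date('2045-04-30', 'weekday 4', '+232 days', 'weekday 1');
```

`weekday 4` advances to the next Thursday; 2045-04-30 is a Sunday, so it moves forward to 2045-05-04.
Applying '+232 days' to 2045-05-04: counting 232 days forward gives 2045-12-22.
`weekday 1` advances to the next Monday; 2045-12-22 is a Friday, so it moves forward to 2045-12-25.

2045-12-25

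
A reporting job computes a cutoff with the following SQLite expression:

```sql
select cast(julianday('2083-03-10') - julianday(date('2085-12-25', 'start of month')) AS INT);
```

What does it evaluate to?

`start of month` rewinds 2085-12-25 to 2085-12-01.
21 days remain in March 2083 after the 10th (31 − 10).
Full months from April 2083 through November 2085 contribute their day counts.
Then 1 day into December 2085.
Total: 21 + 30 + 31 + 30 + 31 + 31 + 30 + 31 + 30 + 31 + 31 + 29 + 31 + 30 + 31 + 30 + 31 + 31 + 30 + 31 + 30 + 31 + 31 + 28 + 31 + 30 + 31 + 30 + 31 + 31 + 30 + 31 + 30 + 1 = 997.
The subtraction is earlier − later, so the result is −997 → -997.

-997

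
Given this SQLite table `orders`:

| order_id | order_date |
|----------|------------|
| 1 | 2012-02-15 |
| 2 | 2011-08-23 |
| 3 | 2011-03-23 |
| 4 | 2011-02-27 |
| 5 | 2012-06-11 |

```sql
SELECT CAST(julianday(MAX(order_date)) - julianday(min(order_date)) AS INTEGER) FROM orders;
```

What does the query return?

470

MIN = 2011-02-27, MAX = 2012-06-11.
1 day remains in February 2011 after the 27th (28 − 27).
Full months from March 2011 through May 2012 contribute their day counts.
Then 11 days into June 2012.
Total: 1 + 31 + 30 + 31 + 30 + 31 + 31 + 30 + 31 + 30 + 31 + 31 + 29 + 31 + 30 + 31 + 11 = 470.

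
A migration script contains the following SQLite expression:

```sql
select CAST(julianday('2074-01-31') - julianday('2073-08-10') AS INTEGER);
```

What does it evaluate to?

174

21 days remain in August 2073 after the 10th (31 − 10).
September 2073: 30 days.
October 2073: 31 days.
November 2073: 30 days.
December 2073: 31 days.
Then 31 days into January 2074.
Total: 21 + 30 + 31 + 30 + 31 + 31 = 174.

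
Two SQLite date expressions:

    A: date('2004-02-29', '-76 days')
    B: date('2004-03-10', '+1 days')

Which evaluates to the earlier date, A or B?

A = 2003-12-15.
B = 2004-03-11.
A is earlier.

A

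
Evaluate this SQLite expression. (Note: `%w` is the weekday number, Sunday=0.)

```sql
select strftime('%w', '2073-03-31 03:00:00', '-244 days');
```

6

First apply '-244 days': 2073-03-31 03:00:00 → 2072-07-30 03:00:00.
2072-07-30 is a Saturday; with Sunday=0 that is 6.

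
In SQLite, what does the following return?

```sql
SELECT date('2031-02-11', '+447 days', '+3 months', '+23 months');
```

Applying '+447 days' to 2031-02-11: counting 447 days forward gives 2032-05-03.
Adding +3 months to 2032-05-03 gives 2032-08-03.
Adding +23 months to 2032-08-03 gives 2034-07-03.

2034-07-03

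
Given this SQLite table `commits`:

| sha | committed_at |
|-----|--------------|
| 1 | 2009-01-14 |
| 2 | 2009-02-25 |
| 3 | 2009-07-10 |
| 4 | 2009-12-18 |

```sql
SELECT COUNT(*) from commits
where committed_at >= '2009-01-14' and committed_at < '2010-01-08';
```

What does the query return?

Rows in [2009-01-14, 2010-01-08): 2009-01-14, 2009-02-25, 2009-07-10, 2009-12-18 → 4 rows.

4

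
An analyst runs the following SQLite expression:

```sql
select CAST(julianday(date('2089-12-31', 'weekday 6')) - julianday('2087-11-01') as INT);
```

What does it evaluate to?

791

`weekday 6` advances to the next Saturday; 2089-12-31 is already a Saturday, so it stays at 2089-12-31.
29 days remain in November 2087 after the 1st (30 − 1).
Full months from December 2087 through November 2089 contribute their day counts.
Then 31 days into December 2089.
Total: 29 + 31 + 31 + 29 + 31 + 30 + 31 + 30 + 31 + 31 + 30 + 31 + 30 + 31 + 31 + 28 + 31 + 30 + 31 + 30 + 31 + 31 + 30 + 31 + 30 + 31 = 791.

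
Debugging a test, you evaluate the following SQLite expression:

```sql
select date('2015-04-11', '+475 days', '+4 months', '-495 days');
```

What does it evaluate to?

Applying '+475 days' to 2015-04-11: counting 475 days forward gives 2016-07-29.
Adding +4 months to 2016-07-29 gives 2016-11-29.
Applying '-495 days' to 2016-11-29: counting 495 days back gives 2015-07-23.

2015-07-23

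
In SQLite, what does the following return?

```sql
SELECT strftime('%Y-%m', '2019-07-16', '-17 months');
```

2018-02

First apply '-17 months': 2019-07-16 → 2018-02-16.
`%Y-%m` extracts the year-month: 2018-02.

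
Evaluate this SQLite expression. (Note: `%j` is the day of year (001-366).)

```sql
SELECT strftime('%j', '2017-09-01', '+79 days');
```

323

First apply '+79 days': 2017-09-01 → 2017-11-19.
Day-of-year for 2017-11-19: days since 2017-01-01 inclusive = 323, zero-padded to 323.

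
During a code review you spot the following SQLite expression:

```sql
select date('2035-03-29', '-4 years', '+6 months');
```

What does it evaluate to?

2031-09-29

Adding -4 years to 2035-03-29 gives 2031-03-29.
Adding +6 months to 2031-03-29 gives 2031-09-29.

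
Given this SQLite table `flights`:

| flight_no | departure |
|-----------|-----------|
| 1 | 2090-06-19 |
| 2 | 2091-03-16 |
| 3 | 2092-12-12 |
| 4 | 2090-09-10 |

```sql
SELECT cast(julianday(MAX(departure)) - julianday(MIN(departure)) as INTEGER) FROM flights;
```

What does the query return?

MIN = 2090-06-19, MAX = 2092-12-12.
11 days remain in June 2090 after the 19th (30 − 19).
Full months from July 2090 through November 2092 contribute their day counts.
Then 12 days into December 2092.
Total: 11 + 31 + 31 + 30 + 31 + 30 + 31 + 31 + 28 + 31 + 30 + 31 + 30 + 31 + 31 + 30 + 31 + 30 + 31 + 31 + 29 + 31 + 30 + 31 + 30 + 31 + 31 + 30 + 31 + 30 + 12 = 907.

907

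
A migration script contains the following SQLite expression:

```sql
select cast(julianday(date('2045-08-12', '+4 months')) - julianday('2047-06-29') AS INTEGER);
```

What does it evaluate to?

Adding +4 months to 2045-08-12 gives 2045-12-12.
19 days remain in December 2045 after the 12th (31 − 12).
Full months from January 2046 through May 2047 contribute their day counts.
Then 29 days into June 2047.
Total: 19 + 31 + 28 + 31 + 30 + 31 + 30 + 31 + 31 + 30 + 31 + 30 + 31 + 31 + 28 + 31 + 30 + 31 + 29 = 564.
The subtraction is earlier − later, so the result is −564 → -564.

-564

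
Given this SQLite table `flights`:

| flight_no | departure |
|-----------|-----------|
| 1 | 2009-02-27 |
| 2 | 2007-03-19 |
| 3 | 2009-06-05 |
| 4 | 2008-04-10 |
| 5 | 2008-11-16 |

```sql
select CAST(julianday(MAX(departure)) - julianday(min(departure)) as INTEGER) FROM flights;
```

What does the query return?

809

MIN = 2007-03-19, MAX = 2009-06-05.
12 days remain in March 2007 after the 19th (31 − 19).
Full months from April 2007 through May 2009 contribute their day counts.
Then 5 days into June 2009.
Total: 12 + 30 + 31 + 30 + 31 + 31 + 30 + 31 + 30 + 31 + 31 + 29 + 31 + 30 + 31 + 30 + 31 + 31 + 30 + 31 + 30 + 31 + 31 + 28 + 31 + 30 + 31 + 5 = 809.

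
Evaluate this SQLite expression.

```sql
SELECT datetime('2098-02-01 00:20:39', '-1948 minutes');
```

2098-01-30 15:52:39

1948 minutes = 32h 28m; -1948 minutes from 2098-02-01 00:20:39 is 2098-01-30 15:52:39 (crosses midnight).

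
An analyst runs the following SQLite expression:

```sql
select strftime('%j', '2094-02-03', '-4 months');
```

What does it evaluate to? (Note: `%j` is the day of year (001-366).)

276

First apply '-4 months': 2094-02-03 → 2093-10-03.
Day-of-year for 2093-10-03: days since 2093-01-01 inclusive = 276, zero-padded to 276.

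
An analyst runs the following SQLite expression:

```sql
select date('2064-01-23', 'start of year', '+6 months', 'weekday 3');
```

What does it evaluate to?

2064-07-02

`start of year` rewinds 2064-01-23 to 2064-01-01.
Adding +6 months to 2064-01-01 gives 2064-07-01.
`weekday 3` advances to the next Wednesday; 2064-07-01 is a Tuesday, so it moves forward to 2064-07-02.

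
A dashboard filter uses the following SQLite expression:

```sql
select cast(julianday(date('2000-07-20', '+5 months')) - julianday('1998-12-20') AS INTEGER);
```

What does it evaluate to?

731

Adding +5 months to 2000-07-20 gives 2000-12-20.
11 days remain in December 1998 after the 20th (31 − 20).
Full months from January 1999 through November 2000 contribute their day counts.
Then 20 days into December 2000.
Total: 11 + 31 + 28 + 31 + 30 + 31 + 30 + 31 + 31 + 30 + 31 + 30 + 31 + 31 + 29 + 31 + 30 + 31 + 30 + 31 + 31 + 30 + 31 + 30 + 20 = 731.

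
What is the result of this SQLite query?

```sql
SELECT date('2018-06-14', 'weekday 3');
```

2018-06-20

`weekday 3` advances to the next Wednesday; 2018-06-14 is a Thursday, so it moves forward to 2018-06-20.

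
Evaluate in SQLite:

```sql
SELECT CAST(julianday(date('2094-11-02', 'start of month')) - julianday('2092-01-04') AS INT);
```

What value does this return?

1032

`start of month` rewinds 2094-11-02 to 2094-11-01.
27 days remain in January 2092 after the 4th (31 − 4).
Full months from February 2092 through October 2094 contribute their day counts.
Then 1 day into November 2094.
Total: 27 + 29 + 31 + 30 + 31 + 30 + 31 + 31 + 30 + 31 + 30 + 31 + 31 + 28 + 31 + 30 + 31 + 30 + 31 + 31 + 30 + 31 + 30 + 31 + 31 + 28 + 31 + 30 + 31 + 30 + 31 + 31 + 30 + 31 + 1 = 1032.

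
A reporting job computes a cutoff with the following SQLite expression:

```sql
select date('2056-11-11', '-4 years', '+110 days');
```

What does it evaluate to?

Adding -4 years to 2056-11-11 gives 2052-11-11.
Applying '+110 days' to 2052-11-11: counting 110 days forward gives 2053-03-01.

2053-03-01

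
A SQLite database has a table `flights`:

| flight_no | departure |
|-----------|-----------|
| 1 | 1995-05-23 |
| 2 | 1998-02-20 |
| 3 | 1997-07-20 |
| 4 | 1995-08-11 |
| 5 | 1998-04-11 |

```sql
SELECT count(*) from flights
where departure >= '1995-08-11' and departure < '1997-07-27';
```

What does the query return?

Rows in [1995-08-11, 1997-07-27): 1997-07-20, 1995-08-11 → 2 rows.

2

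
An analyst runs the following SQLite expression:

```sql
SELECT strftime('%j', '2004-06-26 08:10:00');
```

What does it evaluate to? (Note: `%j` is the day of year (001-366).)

178

Day-of-year for 2004-06-26: days since 2004-01-01 inclusive = 178, zero-padded to 178.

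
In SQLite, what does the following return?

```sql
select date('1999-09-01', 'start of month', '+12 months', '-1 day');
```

2000-08-31

`start of month` rewinds 1999-09-01 to 1999-09-01.
Adding +12 months to 1999-09-01 gives 2000-09-01.
Going back 1 day from 2000-09-01 reaches 2000-08-31 (last day of August, 31 days).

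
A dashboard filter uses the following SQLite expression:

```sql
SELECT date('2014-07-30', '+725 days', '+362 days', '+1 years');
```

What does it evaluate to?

Applying '+725 days' to 2014-07-30: counting 725 days forward gives 2016-07-24.
Applying '+362 days' to 2016-07-24: counting 362 days forward gives 2017-07-21.
Adding +1 year to 2017-07-21 gives 2018-07-21.

2018-07-21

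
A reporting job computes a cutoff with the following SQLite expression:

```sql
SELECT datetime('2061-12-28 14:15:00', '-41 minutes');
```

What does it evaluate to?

-41 minutes from 2061-12-28 14:15:00 is 2061-12-28 13:34:00.

2061-12-28 13:34:00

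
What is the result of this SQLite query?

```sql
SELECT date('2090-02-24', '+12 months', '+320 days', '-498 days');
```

Adding +12 months to 2090-02-24 gives 2091-02-24.
Applying '+320 days' to 2091-02-24: counting 320 days forward gives 2092-01-10.
Applying '-498 days' to 2092-01-10: counting 498 days back gives 2090-08-30.

2090-08-30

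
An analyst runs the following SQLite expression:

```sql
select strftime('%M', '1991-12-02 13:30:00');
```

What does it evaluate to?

`%M` extracts the 2-digit minute: 30.

30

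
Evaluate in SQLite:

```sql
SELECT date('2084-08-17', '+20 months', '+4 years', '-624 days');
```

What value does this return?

2088-08-01

Adding +20 months to 2084-08-17 gives 2086-04-17.
Adding +4 years to 2086-04-17 gives 2090-04-17.
Applying '-624 days' to 2090-04-17: counting 624 days back gives 2088-08-01.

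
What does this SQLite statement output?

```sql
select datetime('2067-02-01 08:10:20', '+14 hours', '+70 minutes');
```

+14 hours from 2067-02-01 08:10:20 is 2067-02-01 22:10:20.
70 minutes = 1h 10m; +70 minutes from 2067-02-01 22:10:20 is 2067-02-01 23:20:20.

2067-02-01 23:20:20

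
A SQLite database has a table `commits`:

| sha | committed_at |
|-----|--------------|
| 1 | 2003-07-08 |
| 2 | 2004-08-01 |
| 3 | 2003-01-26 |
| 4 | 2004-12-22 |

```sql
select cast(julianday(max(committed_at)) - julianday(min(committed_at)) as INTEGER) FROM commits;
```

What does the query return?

MIN = 2003-01-26, MAX = 2004-12-22.
5 days remain in January 2003 after the 26th (31 − 26).
Full months from February 2003 through November 2004 contribute their day counts.
Then 22 days into December 2004.
Total: 5 + 28 + 31 + 30 + 31 + 30 + 31 + 31 + 30 + 31 + 30 + 31 + 31 + 29 + 31 + 30 + 31 + 30 + 31 + 31 + 30 + 31 + 30 + 22 = 696.

696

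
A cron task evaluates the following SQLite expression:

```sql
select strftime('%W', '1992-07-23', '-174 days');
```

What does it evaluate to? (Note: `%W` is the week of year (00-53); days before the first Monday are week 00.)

04

First apply '-174 days': 1992-07-23 → 1992-01-31.
1992-01-31 is a Friday. SQLite's %W counts Mondays since the year started; the result is 04.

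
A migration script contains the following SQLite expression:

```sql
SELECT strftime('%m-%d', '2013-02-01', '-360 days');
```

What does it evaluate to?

First apply '-360 days': 2013-02-01 → 2012-02-07.
`%m-%d` extracts the month-day: 02-07.

02-07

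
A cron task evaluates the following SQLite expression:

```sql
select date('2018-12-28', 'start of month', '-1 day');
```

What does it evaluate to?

`start of month` rewinds 2018-12-28 to 2018-12-01.
Going back 1 day from 2018-12-01 reaches 2018-11-30 (last day of November, 30 days).

2018-11-30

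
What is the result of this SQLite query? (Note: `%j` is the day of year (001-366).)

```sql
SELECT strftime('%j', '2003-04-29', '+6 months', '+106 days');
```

First apply '+6 months', '+106 days': 2003-04-29 → 2004-02-12.
Day-of-year for 2004-02-12: days since 2004-01-01 inclusive = 43, zero-padded to 043.

043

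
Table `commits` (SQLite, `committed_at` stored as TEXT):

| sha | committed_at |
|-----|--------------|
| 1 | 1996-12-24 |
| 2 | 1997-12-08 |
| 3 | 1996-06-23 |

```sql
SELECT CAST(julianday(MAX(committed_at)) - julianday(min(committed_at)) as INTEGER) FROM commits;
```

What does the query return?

MIN = 1996-06-23, MAX = 1997-12-08.
7 days remain in June 1996 after the 23rd (30 − 23).
Full months from July 1996 through November 1997 contribute their day counts.
Then 8 days into December 1997.
Total: 7 + 31 + 31 + 30 + 31 + 30 + 31 + 31 + 28 + 31 + 30 + 31 + 30 + 31 + 31 + 30 + 31 + 30 + 8 = 533.

533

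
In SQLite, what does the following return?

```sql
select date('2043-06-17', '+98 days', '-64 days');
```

2043-07-21

Applying '+98 days' to 2043-06-17: counting 98 days forward gives 2043-09-23.
Applying '-64 days' to 2043-09-23: counting 64 days back gives 2043-07-21.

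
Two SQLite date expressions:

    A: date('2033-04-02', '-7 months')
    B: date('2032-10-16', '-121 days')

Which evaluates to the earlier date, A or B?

A = 2032-09-02.
B = 2032-06-17.
B is earlier.

B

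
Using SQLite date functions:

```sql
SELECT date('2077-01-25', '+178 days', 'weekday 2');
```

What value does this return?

Applying '+178 days' to 2077-01-25: counting 178 days forward gives 2077-07-22.
`weekday 2` advances to the next Tuesday; 2077-07-22 is a Thursday, so it moves forward to 2077-07-27.

2077-07-27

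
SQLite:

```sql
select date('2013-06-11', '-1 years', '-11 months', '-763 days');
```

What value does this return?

Adding -1 year to 2013-06-11 gives 2012-06-11.
Adding -11 months to 2012-06-11 gives 2011-07-11.
Applying '-763 days' to 2011-07-11: counting 763 days back gives 2009-06-08.

2009-06-08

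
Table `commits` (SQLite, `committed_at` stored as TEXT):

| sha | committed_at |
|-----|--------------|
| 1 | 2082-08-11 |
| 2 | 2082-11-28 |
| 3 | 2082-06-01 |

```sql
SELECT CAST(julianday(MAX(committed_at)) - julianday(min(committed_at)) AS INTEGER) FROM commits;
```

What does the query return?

MIN = 2082-06-01, MAX = 2082-11-28.
29 days remain in June 2082 after the 1st (30 − 1).
July 2082: 31 days.
August 2082: 31 days.
September 2082: 30 days.
October 2082: 31 days.
Then 28 days into November 2082.
Total: 29 + 31 + 31 + 30 + 31 + 28 = 180.

180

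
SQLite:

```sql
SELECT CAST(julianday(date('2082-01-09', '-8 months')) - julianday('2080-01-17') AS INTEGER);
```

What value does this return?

478

Adding -8 months to 2082-01-09 gives 2081-05-09.
14 days remain in January 2080 after the 17th (31 − 17).
Full months from February 2080 through April 2081 contribute their day counts.
Then 9 days into May 2081.
Total: 14 + 29 + 31 + 30 + 31 + 30 + 31 + 31 + 30 + 31 + 30 + 31 + 31 + 28 + 31 + 30 + 9 = 478.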